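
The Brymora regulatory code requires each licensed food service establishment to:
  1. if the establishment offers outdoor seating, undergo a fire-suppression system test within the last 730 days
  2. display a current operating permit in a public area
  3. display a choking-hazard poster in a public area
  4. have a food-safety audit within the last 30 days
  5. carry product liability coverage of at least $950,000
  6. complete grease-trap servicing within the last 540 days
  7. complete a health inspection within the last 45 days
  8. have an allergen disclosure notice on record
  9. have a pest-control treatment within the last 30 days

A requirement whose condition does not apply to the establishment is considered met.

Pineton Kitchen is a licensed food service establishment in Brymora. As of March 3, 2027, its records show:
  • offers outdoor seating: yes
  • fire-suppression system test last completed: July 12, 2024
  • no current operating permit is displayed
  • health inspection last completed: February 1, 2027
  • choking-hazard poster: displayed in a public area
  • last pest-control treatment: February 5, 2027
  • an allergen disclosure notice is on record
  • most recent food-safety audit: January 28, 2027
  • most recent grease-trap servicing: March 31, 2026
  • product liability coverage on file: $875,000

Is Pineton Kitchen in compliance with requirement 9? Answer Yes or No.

Yes

9. pest-control treatment 26 days ago vs limit 30 → met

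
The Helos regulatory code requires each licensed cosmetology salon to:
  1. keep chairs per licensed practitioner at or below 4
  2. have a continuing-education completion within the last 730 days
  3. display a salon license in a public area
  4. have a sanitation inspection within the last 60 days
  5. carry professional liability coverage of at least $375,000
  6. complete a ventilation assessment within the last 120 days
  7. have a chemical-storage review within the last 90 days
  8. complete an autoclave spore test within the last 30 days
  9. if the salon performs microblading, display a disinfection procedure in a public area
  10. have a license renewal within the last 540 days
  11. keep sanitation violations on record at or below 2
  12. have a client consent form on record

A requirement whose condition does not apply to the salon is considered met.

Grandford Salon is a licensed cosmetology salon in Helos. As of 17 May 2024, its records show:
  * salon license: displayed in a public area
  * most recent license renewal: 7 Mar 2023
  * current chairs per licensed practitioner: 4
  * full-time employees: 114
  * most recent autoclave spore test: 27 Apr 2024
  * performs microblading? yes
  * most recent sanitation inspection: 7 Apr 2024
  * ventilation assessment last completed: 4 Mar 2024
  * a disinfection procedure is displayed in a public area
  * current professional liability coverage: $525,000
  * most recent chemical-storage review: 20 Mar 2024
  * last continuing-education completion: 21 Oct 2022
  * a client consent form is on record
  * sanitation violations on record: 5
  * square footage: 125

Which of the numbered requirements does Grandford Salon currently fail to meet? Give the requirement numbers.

1. chairs per licensed practitioner 4 ≤ 4 → met
2. continuing-education completion 574 days ago vs limit 730 → met
3. salon license present → met
4. sanitation inspection 40 days ago vs limit 60 → met
5. professional liability coverage $525,000 ≥ $375,000 → met
6. ventilation assessment 74 days ago vs limit 120 → met
7. chemical-storage review 58 days ago vs limit 90 → met
8. autoclave spore test 20 days ago vs limit 30 → met
9. condition 'performs microblading' holds; disinfection procedure present → met
10. license renewal 437 days ago vs limit 540 → met
11. sanitation violations on record 5 > 2 → not met
12. client consent form present → met
Not met: 11

11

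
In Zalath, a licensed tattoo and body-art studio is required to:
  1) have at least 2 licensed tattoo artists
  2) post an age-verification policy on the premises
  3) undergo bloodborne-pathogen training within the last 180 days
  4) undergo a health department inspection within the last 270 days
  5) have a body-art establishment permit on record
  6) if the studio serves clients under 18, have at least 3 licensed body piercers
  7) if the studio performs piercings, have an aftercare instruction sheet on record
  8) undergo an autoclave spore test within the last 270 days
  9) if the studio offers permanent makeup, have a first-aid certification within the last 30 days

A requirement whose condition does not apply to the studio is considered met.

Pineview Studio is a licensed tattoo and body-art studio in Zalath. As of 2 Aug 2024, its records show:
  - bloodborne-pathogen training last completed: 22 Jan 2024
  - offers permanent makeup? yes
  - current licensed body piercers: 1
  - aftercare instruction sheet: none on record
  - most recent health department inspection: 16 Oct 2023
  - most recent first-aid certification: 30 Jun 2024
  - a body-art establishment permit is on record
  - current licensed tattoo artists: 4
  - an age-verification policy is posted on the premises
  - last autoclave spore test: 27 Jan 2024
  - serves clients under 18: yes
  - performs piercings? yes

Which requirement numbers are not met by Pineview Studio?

3, 4, 6, 7, 9

1. licensed tattoo artists 4 ≥ 2 → met
2. age-verification policy present → met
3. bloodborne-pathogen training 193 days ago vs limit 180 → not met
4. health department inspection 291 days ago vs limit 270 → not met
5. body-art establishment permit present → met
6. condition 'serves clients under 18' holds; licensed body piercers 1 < 3 → not met
7. condition 'performs piercings' holds; aftercare instruction sheet absent → not met
8. autoclave spore test 188 days ago vs limit 270 → met
9. condition 'offers permanent makeup' holds; first-aid certification 33 days ago vs limit 30 → not met
Not met: 3, 4, 6, 7, 9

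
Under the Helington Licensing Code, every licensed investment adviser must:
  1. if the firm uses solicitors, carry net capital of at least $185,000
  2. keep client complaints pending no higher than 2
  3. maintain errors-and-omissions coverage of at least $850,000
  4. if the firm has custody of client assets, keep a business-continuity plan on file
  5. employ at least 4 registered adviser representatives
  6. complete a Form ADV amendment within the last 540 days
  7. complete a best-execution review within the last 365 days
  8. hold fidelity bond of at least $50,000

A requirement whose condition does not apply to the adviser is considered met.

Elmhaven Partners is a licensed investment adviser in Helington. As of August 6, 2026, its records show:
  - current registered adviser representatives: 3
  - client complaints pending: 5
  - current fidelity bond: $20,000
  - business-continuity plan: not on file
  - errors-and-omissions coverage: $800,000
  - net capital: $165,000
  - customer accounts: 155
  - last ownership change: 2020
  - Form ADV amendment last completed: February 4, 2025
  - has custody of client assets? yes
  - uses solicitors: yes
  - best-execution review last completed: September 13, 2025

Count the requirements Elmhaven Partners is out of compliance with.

7

1. condition 'uses solicitors' holds; net capital $165,000 < $185,000 → not met
2. client complaints pending 5 > 2 → not met
3. errors-and-omissions coverage $800,000 < $850,000 → not met
4. condition 'has custody of client assets' holds; business-continuity plan absent → not met
5. registered adviser representatives 3 < 4 → not met
6. Form ADV amendment 548 days ago vs limit 540 → not met
7. best-execution review 327 days ago vs limit 365 → met
8. fidelity bond $20,000 < $50,000 → not met
Not met: 7 of 8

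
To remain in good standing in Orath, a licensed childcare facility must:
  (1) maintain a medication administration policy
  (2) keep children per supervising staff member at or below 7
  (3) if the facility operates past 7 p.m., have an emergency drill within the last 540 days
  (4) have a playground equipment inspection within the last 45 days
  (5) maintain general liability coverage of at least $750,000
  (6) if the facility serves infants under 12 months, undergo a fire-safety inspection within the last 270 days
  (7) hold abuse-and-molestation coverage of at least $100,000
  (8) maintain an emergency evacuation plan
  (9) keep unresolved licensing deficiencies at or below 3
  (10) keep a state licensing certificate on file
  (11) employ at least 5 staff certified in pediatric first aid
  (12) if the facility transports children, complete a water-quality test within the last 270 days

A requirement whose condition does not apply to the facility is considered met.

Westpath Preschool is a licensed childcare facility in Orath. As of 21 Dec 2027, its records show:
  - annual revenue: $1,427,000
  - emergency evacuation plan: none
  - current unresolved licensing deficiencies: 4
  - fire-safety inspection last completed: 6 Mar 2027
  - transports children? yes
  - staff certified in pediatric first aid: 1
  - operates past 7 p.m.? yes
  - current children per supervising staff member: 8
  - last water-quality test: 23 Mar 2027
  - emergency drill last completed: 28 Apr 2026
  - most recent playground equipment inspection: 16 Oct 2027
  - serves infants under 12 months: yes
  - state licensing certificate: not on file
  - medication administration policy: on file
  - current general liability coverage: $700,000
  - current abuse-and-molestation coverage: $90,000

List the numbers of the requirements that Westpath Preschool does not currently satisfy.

2, 3, 4, 5, 6, 7, 8, 9, 10, 11, 12

1. medication administration policy present → met
2. children per supervising staff member 8 > 7 → not met
3. condition 'operates past 7 p.m.' holds; emergency drill 602 days ago vs limit 540 → not met
4. playground equipment inspection 66 days ago vs limit 45 → not met
5. general liability coverage $700,000 < $750,000 → not met
6. condition 'serves infants under 12 months' holds; fire-safety inspection 290 days ago vs limit 270 → not met
7. abuse-and-molestation coverage $90,000 < $100,000 → not met
8. emergency evacuation plan absent → not met
9. unresolved licensing deficiencies 4 > 3 → not met
10. state licensing certificate absent → not met
11. staff certified in pediatric first aid 1 < 5 → not met
12. condition 'transports children' holds; water-quality test 273 days ago vs limit 270 → not met
Not met: 2, 3, 4, 5, 6, 7, 8, 9, 10, 11, 12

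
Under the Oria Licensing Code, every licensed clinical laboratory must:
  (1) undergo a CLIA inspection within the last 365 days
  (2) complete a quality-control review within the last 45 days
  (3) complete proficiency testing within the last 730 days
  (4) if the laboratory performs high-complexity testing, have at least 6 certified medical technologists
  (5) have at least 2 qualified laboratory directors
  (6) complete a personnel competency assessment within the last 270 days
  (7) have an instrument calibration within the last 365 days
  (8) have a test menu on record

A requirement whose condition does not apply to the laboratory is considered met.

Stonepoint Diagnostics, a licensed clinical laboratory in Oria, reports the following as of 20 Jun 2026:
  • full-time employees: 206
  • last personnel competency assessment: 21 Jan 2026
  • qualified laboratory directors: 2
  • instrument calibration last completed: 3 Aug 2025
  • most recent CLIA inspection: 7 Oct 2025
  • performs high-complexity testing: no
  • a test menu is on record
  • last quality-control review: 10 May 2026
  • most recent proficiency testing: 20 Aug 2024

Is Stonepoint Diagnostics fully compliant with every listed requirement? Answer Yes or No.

1. CLIA inspection 256 days ago vs limit 365 → met
2. quality-control review 41 days ago vs limit 45 → met
3. proficiency testing 669 days ago vs limit 730 → met
4. condition 'performs high-complexity testing' does not hold → requirement n/a → met
5. qualified laboratory directors 2 ≥ 2 → met
6. personnel competency assessment 150 days ago vs limit 270 → met
7. instrument calibration 321 days ago vs limit 365 → met
8. test menu present → met
All met.

Yes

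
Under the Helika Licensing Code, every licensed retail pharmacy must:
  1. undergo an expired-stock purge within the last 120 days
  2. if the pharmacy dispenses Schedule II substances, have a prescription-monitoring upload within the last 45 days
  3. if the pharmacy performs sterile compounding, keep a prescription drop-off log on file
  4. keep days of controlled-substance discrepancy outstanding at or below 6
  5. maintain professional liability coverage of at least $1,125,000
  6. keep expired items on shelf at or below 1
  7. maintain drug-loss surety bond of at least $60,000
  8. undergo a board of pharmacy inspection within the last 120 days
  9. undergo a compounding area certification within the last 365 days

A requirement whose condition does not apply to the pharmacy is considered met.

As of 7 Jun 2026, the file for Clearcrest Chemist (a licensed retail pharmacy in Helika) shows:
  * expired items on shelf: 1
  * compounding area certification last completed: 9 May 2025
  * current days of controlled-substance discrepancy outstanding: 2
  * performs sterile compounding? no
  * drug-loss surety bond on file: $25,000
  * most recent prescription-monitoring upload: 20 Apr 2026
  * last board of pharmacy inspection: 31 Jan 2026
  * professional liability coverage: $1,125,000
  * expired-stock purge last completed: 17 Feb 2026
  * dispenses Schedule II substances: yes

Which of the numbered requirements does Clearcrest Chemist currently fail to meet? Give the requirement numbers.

2, 7, 8, 9

1. expired-stock purge 110 days ago vs limit 120 → met
2. condition 'dispenses Schedule II substances' holds; prescription-monitoring upload 48 days ago vs limit 45 → not met
3. condition 'performs sterile compounding' does not hold → requirement n/a → met
4. days of controlled-substance discrepancy outstanding 2 ≤ 6 → met
5. professional liability coverage $1,125,000 ≥ $1,125,000 → met
6. expired items on shelf 1 ≤ 1 → met
7. drug-loss surety bond $25,000 < $60,000 → not met
8. board of pharmacy inspection 127 days ago vs limit 120 → not met
9. compounding area certification 394 days ago vs limit 365 → not met
Not met: 2, 7, 8, 9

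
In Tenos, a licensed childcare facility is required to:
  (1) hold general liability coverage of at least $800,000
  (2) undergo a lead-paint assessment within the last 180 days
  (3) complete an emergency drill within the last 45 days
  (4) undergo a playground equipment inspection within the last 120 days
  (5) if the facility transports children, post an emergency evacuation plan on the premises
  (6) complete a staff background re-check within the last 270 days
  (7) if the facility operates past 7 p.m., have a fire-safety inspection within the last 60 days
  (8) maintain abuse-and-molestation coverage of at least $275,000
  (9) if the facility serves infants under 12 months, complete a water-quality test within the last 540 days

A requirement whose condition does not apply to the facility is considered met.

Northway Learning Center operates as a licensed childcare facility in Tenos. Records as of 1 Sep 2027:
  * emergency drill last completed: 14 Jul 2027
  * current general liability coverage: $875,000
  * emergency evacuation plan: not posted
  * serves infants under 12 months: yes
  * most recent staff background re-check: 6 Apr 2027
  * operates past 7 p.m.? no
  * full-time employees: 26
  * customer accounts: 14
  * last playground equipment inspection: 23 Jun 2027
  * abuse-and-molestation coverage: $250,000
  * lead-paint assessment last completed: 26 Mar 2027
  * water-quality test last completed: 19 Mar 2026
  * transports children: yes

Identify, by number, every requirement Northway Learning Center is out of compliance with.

1. general liability coverage $875,000 ≥ $800,000 → met
2. lead-paint assessment 159 days ago vs limit 180 → met
3. emergency drill 49 days ago vs limit 45 → not met
4. playground equipment inspection 70 days ago vs limit 120 → met
5. condition 'transports children' holds; emergency evacuation plan absent → not met
6. staff background re-check 148 days ago vs limit 270 → met
7. condition 'operates past 7 p.m.' does not hold → requirement n/a → met
8. abuse-and-molestation coverage $250,000 < $275,000 → not met
9. condition 'serves infants under 12 months' holds; water-quality test 531 days ago vs limit 540 → met
Not met: 3, 5, 8

3, 5, 8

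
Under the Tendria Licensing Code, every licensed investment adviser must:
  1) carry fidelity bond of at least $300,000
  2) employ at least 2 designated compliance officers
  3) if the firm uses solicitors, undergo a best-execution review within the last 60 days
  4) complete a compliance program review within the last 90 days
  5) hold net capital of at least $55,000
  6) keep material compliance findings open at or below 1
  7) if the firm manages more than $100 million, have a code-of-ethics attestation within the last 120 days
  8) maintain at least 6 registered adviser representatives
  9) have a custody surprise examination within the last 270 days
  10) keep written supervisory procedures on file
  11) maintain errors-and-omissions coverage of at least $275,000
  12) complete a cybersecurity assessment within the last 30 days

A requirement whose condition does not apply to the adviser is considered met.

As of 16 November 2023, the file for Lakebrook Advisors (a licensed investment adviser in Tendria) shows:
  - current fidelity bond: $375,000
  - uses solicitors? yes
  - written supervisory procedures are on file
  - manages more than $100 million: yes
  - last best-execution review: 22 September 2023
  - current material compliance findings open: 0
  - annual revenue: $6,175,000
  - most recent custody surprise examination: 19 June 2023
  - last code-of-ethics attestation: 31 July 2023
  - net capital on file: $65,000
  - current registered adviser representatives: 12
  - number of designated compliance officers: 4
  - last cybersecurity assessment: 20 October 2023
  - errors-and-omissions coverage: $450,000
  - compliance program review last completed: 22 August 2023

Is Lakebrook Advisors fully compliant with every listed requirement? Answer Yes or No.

1. fidelity bond $375,000 ≥ $300,000 → met
2. designated compliance officers 4 ≥ 2 → met
3. condition 'uses solicitors' holds; best-execution review 55 days ago vs limit 60 → met
4. compliance program review 86 days ago vs limit 90 → met
5. net capital $65,000 ≥ $55,000 → met
6. material compliance findings open 0 ≤ 1 → met
7. condition 'manages more than $100 million' holds; code-of-ethics attestation 108 days ago vs limit 120 → met
8. registered adviser representatives 12 ≥ 6 → met
9. custody surprise examination 150 days ago vs limit 270 → met
10. written supervisory procedures present → met
11. errors-and-omissions coverage $450,000 ≥ $275,000 → met
12. cybersecurity assessment 27 days ago vs limit 30 → met
All met.

Yes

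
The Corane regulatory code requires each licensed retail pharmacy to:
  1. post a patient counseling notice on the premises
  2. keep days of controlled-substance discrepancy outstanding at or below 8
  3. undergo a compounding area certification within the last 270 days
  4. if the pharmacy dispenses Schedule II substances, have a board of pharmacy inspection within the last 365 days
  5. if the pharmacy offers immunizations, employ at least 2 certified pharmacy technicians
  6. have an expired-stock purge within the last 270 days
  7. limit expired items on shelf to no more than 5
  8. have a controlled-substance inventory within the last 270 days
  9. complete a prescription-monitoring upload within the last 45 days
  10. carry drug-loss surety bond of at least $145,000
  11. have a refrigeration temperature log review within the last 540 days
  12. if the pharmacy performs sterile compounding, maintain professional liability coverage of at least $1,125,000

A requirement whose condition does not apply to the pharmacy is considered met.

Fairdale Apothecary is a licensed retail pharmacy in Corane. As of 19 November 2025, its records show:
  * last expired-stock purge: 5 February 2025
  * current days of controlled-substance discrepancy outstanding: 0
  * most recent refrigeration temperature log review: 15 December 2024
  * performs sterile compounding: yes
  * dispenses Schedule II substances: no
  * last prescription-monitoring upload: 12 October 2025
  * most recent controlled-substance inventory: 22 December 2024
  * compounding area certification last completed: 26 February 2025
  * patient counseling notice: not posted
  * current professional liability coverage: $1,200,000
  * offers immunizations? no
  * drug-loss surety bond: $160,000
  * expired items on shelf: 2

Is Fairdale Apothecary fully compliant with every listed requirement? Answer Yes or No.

1. patient counseling notice absent → not met
2. days of controlled-substance discrepancy outstanding 0 ≤ 8 → met
3. compounding area certification 266 days ago vs limit 270 → met
4. condition 'dispenses Schedule II substances' does not hold → requirement n/a → met
5. condition 'offers immunizations' does not hold → requirement n/a → met
6. expired-stock purge 287 days ago vs limit 270 → not met
7. expired items on shelf 2 ≤ 5 → met
8. controlled-substance inventory 332 days ago vs limit 270 → not met
9. prescription-monitoring upload 38 days ago vs limit 45 → met
10. drug-loss surety bond $160,000 ≥ $145,000 → met
11. refrigeration temperature log review 339 days ago vs limit 540 → met
12. condition 'performs sterile compounding' holds; professional liability coverage $1,200,000 ≥ $1,125,000 → met
Not met: 1, 6, 8

No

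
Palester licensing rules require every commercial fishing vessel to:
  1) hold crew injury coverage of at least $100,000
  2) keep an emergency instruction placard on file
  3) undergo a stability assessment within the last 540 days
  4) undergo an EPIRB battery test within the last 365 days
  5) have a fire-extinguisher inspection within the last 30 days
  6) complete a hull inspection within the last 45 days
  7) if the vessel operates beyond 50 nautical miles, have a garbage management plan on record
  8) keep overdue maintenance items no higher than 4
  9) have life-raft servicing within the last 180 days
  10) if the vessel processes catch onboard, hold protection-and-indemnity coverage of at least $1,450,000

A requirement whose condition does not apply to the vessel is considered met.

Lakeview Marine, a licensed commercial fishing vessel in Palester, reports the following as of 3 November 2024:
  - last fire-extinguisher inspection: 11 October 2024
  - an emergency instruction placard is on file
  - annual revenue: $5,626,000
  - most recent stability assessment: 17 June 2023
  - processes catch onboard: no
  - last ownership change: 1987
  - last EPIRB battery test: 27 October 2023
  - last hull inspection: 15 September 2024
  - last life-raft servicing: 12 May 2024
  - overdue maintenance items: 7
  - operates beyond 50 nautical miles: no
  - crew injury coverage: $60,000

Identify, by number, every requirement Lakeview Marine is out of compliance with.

1. crew injury coverage $60,000 < $100,000 → not met
2. emergency instruction placard present → met
3. stability assessment 505 days ago vs limit 540 → met
4. EPIRB battery test 373 days ago vs limit 365 → not met
5. fire-extinguisher inspection 23 days ago vs limit 30 → met
6. hull inspection 49 days ago vs limit 45 → not met
7. condition 'operates beyond 50 nautical miles' does not hold → requirement n/a → met
8. overdue maintenance items 7 > 4 → not met
9. life-raft servicing 175 days ago vs limit 180 → met
10. condition 'processes catch onboard' does not hold → requirement n/a → met
Not met: 1, 4, 6, 8

1, 4, 6, 8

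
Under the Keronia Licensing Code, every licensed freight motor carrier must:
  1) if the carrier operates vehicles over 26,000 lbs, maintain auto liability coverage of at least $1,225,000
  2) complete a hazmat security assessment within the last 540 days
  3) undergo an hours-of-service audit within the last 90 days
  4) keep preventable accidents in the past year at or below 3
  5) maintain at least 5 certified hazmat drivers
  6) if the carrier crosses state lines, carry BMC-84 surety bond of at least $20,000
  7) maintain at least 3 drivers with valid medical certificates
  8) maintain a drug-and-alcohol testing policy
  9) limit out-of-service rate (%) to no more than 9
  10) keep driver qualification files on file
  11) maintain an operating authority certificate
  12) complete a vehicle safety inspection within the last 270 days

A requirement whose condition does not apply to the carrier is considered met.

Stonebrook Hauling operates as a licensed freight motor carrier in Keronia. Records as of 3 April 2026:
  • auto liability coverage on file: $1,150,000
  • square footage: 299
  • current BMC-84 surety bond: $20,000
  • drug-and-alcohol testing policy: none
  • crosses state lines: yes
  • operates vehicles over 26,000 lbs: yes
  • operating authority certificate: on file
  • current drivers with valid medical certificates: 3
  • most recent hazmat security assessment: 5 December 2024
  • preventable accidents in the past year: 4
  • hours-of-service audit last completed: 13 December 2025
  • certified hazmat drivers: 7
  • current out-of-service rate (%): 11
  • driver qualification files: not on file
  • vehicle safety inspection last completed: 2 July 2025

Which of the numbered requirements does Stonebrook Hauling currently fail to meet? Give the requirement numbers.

1. condition 'operates vehicles over 26,000 lbs' holds; auto liability coverage $1,150,000 < $1,225,000 → not met
2. hazmat security assessment 484 days ago vs limit 540 → met
3. hours-of-service audit 111 days ago vs limit 90 → not met
4. preventable accidents in the past year 4 > 3 → not met
5. certified hazmat drivers 7 ≥ 5 → met
6. condition 'crosses state lines' holds; BMC-84 surety bond $20,000 ≥ $20,000 → met
7. drivers with valid medical certificates 3 ≥ 3 → met
8. drug-and-alcohol testing policy absent → not met
9. out-of-service rate (%) 11 > 9 → not met
10. driver qualification files absent → not met
11. operating authority certificate present → met
12. vehicle safety inspection 275 days ago vs limit 270 → not met
Not met: 1, 3, 4, 8, 9, 10, 12

1, 3, 4, 8, 9, 10, 12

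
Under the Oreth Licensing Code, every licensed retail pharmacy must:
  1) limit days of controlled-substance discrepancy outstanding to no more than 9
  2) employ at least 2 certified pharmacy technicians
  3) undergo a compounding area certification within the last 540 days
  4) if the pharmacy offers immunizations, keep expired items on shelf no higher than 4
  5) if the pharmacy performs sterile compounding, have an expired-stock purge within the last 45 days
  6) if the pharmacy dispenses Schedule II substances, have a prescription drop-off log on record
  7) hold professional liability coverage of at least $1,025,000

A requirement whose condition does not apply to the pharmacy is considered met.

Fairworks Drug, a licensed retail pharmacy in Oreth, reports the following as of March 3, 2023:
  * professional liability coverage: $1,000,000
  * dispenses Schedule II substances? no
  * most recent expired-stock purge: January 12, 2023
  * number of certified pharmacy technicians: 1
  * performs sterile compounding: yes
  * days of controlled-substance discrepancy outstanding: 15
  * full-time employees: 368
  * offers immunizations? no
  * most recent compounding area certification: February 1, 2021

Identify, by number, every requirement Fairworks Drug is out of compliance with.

1, 2, 3, 5, 7

1. days of controlled-substance discrepancy outstanding 15 > 9 → not met
2. certified pharmacy technicians 1 < 2 → not met
3. compounding area certification 760 days ago vs limit 540 → not met
4. condition 'offers immunizations' does not hold → requirement n/a → met
5. condition 'performs sterile compounding' holds; expired-stock purge 50 days ago vs limit 45 → not met
6. condition 'dispenses Schedule II substances' does not hold → requirement n/a → met
7. professional liability coverage $1,000,000 < $1,025,000 → not met
Not met: 1, 2, 3, 5, 7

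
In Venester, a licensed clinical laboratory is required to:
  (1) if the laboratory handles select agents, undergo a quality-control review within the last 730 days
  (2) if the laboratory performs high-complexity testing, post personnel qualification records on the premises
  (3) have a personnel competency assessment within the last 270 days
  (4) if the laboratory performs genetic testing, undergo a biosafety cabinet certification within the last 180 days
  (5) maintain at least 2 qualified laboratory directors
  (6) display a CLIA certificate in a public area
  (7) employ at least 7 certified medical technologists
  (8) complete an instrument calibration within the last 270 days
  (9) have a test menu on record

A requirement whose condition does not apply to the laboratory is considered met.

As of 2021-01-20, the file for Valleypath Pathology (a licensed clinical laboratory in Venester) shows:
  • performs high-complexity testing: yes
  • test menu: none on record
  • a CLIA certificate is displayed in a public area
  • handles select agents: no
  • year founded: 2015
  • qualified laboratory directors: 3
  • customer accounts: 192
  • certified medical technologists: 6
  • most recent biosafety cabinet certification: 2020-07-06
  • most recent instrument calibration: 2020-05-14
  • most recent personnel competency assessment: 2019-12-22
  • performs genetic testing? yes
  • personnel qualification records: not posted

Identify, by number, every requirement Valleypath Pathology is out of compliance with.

1. condition 'handles select agents' does not hold → requirement n/a → met
2. condition 'performs high-complexity testing' holds; personnel qualification records absent → not met
3. personnel competency assessment 395 days ago vs limit 270 → not met
4. condition 'performs genetic testing' holds; biosafety cabinet certification 198 days ago vs limit 180 → not met
5. qualified laboratory directors 3 ≥ 2 → met
6. CLIA certificate present → met
7. certified medical technologists 6 < 7 → not met
8. instrument calibration 251 days ago vs limit 270 → met
9. test menu absent → not met
Not met: 2, 3, 4, 7, 9

2, 3, 4, 7, 9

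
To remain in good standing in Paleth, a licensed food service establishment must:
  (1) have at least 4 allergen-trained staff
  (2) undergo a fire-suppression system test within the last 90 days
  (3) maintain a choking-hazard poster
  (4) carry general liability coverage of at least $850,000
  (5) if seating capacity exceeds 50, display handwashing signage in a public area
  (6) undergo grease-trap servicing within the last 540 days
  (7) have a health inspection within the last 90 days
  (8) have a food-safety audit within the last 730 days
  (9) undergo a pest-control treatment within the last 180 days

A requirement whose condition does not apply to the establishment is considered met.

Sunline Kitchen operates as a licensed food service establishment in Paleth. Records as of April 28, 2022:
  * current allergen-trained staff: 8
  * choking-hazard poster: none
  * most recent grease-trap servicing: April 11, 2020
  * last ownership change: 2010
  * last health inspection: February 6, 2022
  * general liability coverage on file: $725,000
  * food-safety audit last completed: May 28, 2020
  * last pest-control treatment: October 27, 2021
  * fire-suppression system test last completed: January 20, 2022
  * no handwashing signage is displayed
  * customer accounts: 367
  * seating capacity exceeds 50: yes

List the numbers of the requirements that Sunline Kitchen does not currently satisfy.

2, 3, 4, 5, 6, 9

1. allergen-trained staff 8 ≥ 4 → met
2. fire-suppression system test 98 days ago vs limit 90 → not met
3. choking-hazard poster absent → not met
4. general liability coverage $725,000 < $850,000 → not met
5. condition 'seating capacity exceeds 50' holds; handwashing signage absent → not met
6. grease-trap servicing 747 days ago vs limit 540 → not met
7. health inspection 81 days ago vs limit 90 → met
8. food-safety audit 700 days ago vs limit 730 → met
9. pest-control treatment 183 days ago vs limit 180 → not met
Not met: 2, 3, 4, 5, 6, 9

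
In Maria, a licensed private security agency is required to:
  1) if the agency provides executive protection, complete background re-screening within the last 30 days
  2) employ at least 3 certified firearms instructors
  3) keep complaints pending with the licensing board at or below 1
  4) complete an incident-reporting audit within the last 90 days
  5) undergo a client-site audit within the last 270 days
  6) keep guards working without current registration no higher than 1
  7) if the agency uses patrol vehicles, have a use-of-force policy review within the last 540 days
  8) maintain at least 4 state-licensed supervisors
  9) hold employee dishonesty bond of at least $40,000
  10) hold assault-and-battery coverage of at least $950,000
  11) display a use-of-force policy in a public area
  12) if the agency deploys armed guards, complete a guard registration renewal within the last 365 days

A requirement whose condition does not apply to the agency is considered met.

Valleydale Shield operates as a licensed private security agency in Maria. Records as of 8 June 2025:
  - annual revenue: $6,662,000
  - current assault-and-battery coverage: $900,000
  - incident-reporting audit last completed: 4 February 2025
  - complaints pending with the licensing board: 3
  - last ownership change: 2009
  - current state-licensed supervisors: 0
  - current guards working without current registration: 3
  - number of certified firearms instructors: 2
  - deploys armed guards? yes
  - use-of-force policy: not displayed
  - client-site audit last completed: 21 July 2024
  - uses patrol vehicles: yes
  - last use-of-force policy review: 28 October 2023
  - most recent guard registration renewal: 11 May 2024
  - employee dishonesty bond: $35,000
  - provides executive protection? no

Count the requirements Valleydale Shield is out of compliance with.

11

1. condition 'provides executive protection' does not hold → requirement n/a → met
2. certified firearms instructors 2 < 3 → not met
3. complaints pending with the licensing board 3 > 1 → not met
4. incident-reporting audit 124 days ago vs limit 90 → not met
5. client-site audit 322 days ago vs limit 270 → not met
6. guards working without current registration 3 > 1 → not met
7. condition 'uses patrol vehicles' holds; use-of-force policy review 589 days ago vs limit 540 → not met
8. state-licensed supervisors 0 < 4 → not met
9. employee dishonesty bond $35,000 < $40,000 → not met
10. assault-and-battery coverage $900,000 < $950,000 → not met
11. use-of-force policy absent → not met
12. condition 'deploys armed guards' holds; guard registration renewal 393 days ago vs limit 365 → not met
Not met: 11 of 12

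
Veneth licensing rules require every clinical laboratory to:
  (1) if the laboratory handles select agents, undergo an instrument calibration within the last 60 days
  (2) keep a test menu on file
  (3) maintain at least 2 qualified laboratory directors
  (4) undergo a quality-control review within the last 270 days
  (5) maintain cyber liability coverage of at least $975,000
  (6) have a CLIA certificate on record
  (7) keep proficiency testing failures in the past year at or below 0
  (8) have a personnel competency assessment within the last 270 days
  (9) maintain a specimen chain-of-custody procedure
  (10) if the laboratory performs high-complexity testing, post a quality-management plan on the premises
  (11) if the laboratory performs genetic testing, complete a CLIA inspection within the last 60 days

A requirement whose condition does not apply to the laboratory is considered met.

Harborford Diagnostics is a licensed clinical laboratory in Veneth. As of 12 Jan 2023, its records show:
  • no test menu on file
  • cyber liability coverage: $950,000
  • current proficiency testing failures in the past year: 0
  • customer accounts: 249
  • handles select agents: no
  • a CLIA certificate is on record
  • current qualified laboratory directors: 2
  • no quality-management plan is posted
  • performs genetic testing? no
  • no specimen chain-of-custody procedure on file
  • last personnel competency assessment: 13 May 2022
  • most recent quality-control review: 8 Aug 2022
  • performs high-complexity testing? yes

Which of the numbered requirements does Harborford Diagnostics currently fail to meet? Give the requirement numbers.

2, 5, 9, 10

1. condition 'handles select agents' does not hold → requirement n/a → met
2. test menu absent → not met
3. qualified laboratory directors 2 ≥ 2 → met
4. quality-control review 157 days ago vs limit 270 → met
5. cyber liability coverage $950,000 < $975,000 → not met
6. CLIA certificate present → met
7. proficiency testing failures in the past year 0 ≤ 0 → met
8. personnel competency assessment 244 days ago vs limit 270 → met
9. specimen chain-of-custody procedure absent → not met
10. condition 'performs high-complexity testing' holds; quality-management plan absent → not met
11. condition 'performs genetic testing' does not hold → requirement n/a → met
Not met: 2, 5, 9, 10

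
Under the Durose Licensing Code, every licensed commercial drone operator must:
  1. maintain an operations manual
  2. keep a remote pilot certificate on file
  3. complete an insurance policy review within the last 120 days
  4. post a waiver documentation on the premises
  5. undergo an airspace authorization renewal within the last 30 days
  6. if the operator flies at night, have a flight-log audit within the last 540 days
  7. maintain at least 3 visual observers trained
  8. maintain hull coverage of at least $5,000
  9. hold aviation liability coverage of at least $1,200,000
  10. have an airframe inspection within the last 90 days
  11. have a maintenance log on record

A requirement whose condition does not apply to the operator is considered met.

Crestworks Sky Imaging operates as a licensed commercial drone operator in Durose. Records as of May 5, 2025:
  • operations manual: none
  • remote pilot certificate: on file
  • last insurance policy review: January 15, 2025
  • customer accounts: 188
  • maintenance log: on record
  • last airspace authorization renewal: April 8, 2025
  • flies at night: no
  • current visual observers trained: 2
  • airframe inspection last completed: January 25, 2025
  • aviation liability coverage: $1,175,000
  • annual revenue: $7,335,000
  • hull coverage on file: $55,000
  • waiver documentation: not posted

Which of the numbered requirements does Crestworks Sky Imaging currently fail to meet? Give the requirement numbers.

1. operations manual absent → not met
2. remote pilot certificate present → met
3. insurance policy review 110 days ago vs limit 120 → met
4. waiver documentation absent → not met
5. airspace authorization renewal 27 days ago vs limit 30 → met
6. condition 'flies at night' does not hold → requirement n/a → met
7. visual observers trained 2 < 3 → not met
8. hull coverage $55,000 ≥ $5,000 → met
9. aviation liability coverage $1,175,000 < $1,200,000 → not met
10. airframe inspection 100 days ago vs limit 90 → not met
11. maintenance log present → met
Not met: 1, 4, 7, 9, 10

1, 4, 7, 9, 10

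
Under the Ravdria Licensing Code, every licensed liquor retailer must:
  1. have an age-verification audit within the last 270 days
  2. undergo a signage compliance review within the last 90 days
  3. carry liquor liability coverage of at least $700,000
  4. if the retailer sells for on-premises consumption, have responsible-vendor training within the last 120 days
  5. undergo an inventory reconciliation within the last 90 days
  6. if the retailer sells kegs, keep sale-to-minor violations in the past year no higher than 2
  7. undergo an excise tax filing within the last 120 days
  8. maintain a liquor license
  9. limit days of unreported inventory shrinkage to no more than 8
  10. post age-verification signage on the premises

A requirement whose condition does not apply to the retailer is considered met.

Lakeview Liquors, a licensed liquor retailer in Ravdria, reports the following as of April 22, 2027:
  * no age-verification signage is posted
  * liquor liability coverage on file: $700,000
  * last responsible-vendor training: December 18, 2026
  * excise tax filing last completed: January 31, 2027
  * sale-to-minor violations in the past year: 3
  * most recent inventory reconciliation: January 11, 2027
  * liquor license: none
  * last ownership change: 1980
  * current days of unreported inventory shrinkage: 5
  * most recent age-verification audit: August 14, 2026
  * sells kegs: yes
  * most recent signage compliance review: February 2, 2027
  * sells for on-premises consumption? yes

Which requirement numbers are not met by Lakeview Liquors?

4, 5, 6, 8, 10

1. age-verification audit 251 days ago vs limit 270 → met
2. signage compliance review 79 days ago vs limit 90 → met
3. liquor liability coverage $700,000 ≥ $700,000 → met
4. condition 'sells for on-premises consumption' holds; responsible-vendor training 125 days ago vs limit 120 → not met
5. inventory reconciliation 101 days ago vs limit 90 → not met
6. condition 'sells kegs' holds; sale-to-minor violations in the past year 3 > 2 → not met
7. excise tax filing 81 days ago vs limit 120 → met
8. liquor license absent → not met
9. days of unreported inventory shrinkage 5 ≤ 8 → met
10. age-verification signage absent → not met
Not met: 4, 5, 6, 8, 10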